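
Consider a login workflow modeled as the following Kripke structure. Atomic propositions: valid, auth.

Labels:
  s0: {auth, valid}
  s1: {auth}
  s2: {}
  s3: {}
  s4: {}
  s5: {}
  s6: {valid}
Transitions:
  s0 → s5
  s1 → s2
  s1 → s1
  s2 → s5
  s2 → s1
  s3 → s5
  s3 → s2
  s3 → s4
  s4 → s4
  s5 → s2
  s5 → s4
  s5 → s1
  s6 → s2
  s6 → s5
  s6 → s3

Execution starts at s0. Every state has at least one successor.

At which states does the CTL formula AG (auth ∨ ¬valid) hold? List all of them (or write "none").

States satisfying auth ∨ ¬valid: {s0, s1, s2, s3, s4, s5}.
States satisfying AG (auth ∨ ¬valid): {s0, s1, s2, s3, s4, s5}.

{s0, s1, s2, s3, s4, s5}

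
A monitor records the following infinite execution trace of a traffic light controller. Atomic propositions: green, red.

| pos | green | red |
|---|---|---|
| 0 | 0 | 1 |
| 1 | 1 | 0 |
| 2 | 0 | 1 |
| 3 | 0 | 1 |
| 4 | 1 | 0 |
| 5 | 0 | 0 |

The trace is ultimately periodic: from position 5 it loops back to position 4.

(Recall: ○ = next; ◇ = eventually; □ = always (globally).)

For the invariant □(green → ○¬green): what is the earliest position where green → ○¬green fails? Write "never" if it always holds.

never

green → ○¬green holds at every position 0..5, and those are all the positions the trace ever visits, so the invariant □(green → ○¬green) is never violated.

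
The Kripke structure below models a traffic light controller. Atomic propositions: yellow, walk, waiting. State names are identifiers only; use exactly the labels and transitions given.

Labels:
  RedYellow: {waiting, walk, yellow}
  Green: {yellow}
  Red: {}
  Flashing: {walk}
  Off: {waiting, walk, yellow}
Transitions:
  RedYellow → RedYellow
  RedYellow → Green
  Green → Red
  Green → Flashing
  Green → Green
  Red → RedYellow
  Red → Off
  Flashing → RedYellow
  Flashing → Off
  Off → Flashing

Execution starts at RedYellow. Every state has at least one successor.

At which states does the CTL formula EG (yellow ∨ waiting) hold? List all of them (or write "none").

States satisfying yellow ∨ waiting: {RedYellow, Green, Off}.
States satisfying EG (yellow ∨ waiting): {RedYellow, Green}.

{RedYellow, Green}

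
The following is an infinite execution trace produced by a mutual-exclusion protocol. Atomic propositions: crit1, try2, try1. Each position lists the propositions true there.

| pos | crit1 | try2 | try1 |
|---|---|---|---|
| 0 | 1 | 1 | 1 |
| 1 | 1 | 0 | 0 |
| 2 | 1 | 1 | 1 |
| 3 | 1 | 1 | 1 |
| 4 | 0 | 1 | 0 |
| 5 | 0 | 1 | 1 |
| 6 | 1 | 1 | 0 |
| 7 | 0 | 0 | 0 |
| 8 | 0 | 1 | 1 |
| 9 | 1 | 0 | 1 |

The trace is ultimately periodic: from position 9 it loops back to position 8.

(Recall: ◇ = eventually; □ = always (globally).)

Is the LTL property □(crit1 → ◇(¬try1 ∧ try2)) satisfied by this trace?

Violated

crit1 → ◇(¬try1 ∧ try2) must hold at every position from 0 onward. It fails at position 9, so □(crit1 → ◇(¬try1 ∧ try2)) is false.
Positions where crit1 holds: 0, 1, 2, 3, 6, 9.
Check ◇(¬try1 ∧ try2) at each: 0→ok, 1→ok, 2→ok, 3→ok, 6→ok, 9→fails.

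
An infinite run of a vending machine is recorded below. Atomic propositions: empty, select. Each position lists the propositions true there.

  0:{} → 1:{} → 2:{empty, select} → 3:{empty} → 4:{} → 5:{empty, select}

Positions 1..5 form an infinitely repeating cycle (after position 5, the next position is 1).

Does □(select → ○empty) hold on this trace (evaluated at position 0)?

No

select → ○empty must hold at every position from 0 onward. It fails at position 5, so □(select → ○empty) is false.
Positions where select holds: 2, 5.
Check ○empty at each: 2→ok, 5→fails.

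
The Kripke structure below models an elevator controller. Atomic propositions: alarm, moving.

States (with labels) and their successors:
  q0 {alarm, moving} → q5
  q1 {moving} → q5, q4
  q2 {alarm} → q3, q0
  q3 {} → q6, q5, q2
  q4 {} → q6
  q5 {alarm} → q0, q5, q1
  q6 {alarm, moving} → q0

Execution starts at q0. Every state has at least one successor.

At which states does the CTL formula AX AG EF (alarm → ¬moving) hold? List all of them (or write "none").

{q0, q1, q2, q3, q4, q5, q6}

States satisfying AG EF (alarm → ¬moving): {q0, q1, q2, q3, q4, q5, q6}.
States satisfying AX AG EF (alarm → ¬moving): {q0, q1, q2, q3, q4, q5, q6}.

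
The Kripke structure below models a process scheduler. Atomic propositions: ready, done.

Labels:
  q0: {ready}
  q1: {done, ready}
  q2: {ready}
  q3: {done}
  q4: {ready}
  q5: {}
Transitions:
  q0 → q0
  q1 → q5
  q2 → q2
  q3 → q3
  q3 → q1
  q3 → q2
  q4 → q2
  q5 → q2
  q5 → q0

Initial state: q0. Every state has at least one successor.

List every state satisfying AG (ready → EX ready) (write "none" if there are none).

{q0, q2, q4, q5}

States satisfying ready → EX ready: {q0, q2, q3, q4, q5}.
States satisfying AG (ready → EX ready): {q0, q2, q4, q5}.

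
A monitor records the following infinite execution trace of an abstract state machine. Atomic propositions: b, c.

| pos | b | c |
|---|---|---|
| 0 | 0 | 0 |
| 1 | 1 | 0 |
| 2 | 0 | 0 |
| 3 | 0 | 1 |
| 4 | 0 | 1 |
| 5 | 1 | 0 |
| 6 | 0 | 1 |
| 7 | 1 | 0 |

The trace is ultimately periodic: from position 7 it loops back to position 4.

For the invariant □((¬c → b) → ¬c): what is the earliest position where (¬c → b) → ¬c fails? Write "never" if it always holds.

Check (¬c → b) → ¬c at each position in order: 0 ✓, 1 ✓, 2 ✓.
At position 3 the labels are {c}, so (¬c → b) → ¬c is false there. This is the first violation.

3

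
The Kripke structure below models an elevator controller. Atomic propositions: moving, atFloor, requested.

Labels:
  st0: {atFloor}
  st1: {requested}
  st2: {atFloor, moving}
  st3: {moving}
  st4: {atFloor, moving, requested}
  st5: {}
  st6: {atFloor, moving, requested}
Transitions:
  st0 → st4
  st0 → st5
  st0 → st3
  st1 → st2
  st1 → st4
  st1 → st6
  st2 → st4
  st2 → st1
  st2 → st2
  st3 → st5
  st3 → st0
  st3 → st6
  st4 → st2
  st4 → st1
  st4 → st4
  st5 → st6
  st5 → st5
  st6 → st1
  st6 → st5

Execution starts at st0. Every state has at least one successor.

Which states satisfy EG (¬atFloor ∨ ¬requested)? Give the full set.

States satisfying ¬atFloor ∨ ¬requested: {st0, st1, st2, st3, st5}.
States satisfying EG (¬atFloor ∨ ¬requested): {st0, st1, st2, st3, st5}.

{st0, st1, st2, st3, st5}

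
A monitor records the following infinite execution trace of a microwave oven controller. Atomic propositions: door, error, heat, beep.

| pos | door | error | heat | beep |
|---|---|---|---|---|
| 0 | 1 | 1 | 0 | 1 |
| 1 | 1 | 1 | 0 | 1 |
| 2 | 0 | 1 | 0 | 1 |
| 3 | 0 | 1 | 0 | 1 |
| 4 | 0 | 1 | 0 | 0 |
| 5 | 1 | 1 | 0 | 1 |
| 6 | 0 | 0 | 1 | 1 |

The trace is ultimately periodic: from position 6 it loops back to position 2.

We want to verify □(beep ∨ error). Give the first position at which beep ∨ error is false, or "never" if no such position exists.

never

beep ∨ error holds at every position 0..6, and those are all the positions the trace ever visits, so the invariant □(beep ∨ error) is never violated.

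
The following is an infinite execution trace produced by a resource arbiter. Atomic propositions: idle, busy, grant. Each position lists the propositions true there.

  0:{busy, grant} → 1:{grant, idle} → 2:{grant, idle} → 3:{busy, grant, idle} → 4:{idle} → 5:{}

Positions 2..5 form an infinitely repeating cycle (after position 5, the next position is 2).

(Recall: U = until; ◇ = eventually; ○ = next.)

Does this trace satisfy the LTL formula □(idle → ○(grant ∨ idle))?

idle → ○(grant ∨ idle) must hold at every position from 0 onward. It fails at position 4, so □(idle → ○(grant ∨ idle)) is false.
Positions where idle holds: 1, 2, 3, 4.
Check ○(grant ∨ idle) at each: 1→ok, 2→ok, 3→ok, 4→fails.

Violated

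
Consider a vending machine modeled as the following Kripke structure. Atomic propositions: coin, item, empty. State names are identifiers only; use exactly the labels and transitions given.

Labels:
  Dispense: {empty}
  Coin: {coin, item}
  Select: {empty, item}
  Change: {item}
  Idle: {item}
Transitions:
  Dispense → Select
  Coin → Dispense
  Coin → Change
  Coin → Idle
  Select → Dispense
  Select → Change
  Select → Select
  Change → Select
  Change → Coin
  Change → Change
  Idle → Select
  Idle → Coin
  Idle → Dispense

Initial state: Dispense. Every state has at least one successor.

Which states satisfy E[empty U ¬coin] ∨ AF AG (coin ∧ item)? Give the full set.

States satisfying empty: {Dispense, Select}.
States satisfying ¬coin: {Dispense, Select, Change, Idle}.
States satisfying E[empty U ¬coin]: {Dispense, Select, Change, Idle}.
States satisfying AG (coin ∧ item): ∅.
States satisfying AF AG (coin ∧ item): ∅.
States satisfying E[empty U ¬coin] ∨ AF AG (coin ∧ item): {Dispense, Select, Change, Idle}.

{Dispense, Select, Change, Idle}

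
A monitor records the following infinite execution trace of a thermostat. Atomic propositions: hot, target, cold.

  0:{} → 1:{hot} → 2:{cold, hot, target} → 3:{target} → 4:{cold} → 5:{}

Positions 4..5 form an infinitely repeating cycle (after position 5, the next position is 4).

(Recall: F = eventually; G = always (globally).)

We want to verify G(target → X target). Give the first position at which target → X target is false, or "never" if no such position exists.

3

Check target → X target at each position in order: 0 ✓, 1 ✓, 2 ✓.
At position 3 the labels are {target} and the next position 4 has {cold}, so target → X target is false there. This is the first violation.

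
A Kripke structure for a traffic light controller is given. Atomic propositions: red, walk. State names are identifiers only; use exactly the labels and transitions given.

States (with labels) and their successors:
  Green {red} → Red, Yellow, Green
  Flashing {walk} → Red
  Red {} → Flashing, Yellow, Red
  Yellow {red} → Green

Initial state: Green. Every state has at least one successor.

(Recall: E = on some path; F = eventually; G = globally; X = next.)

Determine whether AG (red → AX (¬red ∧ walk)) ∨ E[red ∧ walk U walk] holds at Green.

Violated

States satisfying red → AX (¬red ∧ walk): {Flashing, Red}.
States satisfying AG (red → AX (¬red ∧ walk)): ∅.
States satisfying red ∧ walk: ∅.
States satisfying walk: {Flashing}.
States satisfying E[red ∧ walk U walk]: {Flashing}.
States satisfying AG (red → AX (¬red ∧ walk)) ∨ E[red ∧ walk U walk]: {Flashing}.
Green ∉ Sat(AG (red → AX (¬red ∧ walk)) ∨ E[red ∧ walk U walk]).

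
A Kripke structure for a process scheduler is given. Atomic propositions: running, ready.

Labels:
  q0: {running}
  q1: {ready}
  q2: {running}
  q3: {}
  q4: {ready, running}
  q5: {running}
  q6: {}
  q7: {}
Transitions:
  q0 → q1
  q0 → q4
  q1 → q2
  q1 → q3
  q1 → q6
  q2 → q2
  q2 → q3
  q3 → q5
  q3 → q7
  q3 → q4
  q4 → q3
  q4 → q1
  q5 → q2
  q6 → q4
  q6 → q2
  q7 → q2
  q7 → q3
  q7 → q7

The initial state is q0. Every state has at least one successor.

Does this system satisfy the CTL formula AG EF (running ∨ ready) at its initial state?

Holds

States satisfying EF (running ∨ ready): {q0, q1, q2, q3, q4, q5, q6, q7}.
States satisfying AG EF (running ∨ ready): {q0, q1, q2, q3, q4, q5, q6, q7}.
Every state reachable from q0 satisfies EF (running ∨ ready).
q0 ∈ Sat(AG EF (running ∨ ready)).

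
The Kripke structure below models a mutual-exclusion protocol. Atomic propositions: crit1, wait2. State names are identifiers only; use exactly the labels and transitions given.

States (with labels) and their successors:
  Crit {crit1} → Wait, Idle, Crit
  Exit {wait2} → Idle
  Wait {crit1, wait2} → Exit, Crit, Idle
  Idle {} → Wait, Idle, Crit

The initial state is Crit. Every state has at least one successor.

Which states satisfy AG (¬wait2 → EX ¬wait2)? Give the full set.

{Crit, Exit, Wait, Idle}

States satisfying ¬wait2 → EX ¬wait2: {Crit, Exit, Wait, Idle}.
States satisfying AG (¬wait2 → EX ¬wait2): {Crit, Exit, Wait, Idle}.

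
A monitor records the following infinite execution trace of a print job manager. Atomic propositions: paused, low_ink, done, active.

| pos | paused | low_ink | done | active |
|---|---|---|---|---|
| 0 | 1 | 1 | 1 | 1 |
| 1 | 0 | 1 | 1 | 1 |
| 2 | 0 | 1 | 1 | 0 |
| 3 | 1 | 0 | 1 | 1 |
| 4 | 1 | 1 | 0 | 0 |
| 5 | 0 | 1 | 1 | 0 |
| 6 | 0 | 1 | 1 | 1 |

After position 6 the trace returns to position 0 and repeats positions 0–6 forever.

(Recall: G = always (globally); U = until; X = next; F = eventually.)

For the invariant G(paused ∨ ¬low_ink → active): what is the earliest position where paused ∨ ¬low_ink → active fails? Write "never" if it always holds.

Check paused ∨ ¬low_ink → active at each position in order: 0 ✓, 1 ✓, 2 ✓, 3 ✓.
At position 4 the labels are {low_ink, paused}, so paused ∨ ¬low_ink → active is false there. This is the first violation.

4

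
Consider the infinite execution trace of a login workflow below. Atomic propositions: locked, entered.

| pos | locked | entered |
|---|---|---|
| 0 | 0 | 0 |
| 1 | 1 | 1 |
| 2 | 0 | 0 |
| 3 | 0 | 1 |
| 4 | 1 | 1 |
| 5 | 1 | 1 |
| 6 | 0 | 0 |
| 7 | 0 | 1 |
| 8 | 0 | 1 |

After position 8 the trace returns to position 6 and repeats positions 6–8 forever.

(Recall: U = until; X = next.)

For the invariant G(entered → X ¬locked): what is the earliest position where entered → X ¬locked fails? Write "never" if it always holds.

3

Check entered → X ¬locked at each position in order: 0 ✓, 1 ✓, 2 ✓.
At position 3 the labels are {entered} and the next position 4 has {entered, locked}, so entered → X ¬locked is false there. This is the first violation.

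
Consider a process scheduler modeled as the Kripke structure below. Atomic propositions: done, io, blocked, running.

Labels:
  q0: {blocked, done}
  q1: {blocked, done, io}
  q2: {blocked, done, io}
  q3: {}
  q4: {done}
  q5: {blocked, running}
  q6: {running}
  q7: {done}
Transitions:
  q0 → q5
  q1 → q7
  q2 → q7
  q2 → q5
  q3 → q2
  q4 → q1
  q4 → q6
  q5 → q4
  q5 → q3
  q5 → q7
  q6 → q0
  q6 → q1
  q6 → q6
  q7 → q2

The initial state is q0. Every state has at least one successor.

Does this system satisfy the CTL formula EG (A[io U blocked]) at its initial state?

Violated

States satisfying A[io U blocked]: {q0, q1, q2, q5}.
States satisfying EG (A[io U blocked]): ∅.
No suitable path/successor from q0 witnesses the formula.
q0 ∉ Sat(EG (A[io U blocked])).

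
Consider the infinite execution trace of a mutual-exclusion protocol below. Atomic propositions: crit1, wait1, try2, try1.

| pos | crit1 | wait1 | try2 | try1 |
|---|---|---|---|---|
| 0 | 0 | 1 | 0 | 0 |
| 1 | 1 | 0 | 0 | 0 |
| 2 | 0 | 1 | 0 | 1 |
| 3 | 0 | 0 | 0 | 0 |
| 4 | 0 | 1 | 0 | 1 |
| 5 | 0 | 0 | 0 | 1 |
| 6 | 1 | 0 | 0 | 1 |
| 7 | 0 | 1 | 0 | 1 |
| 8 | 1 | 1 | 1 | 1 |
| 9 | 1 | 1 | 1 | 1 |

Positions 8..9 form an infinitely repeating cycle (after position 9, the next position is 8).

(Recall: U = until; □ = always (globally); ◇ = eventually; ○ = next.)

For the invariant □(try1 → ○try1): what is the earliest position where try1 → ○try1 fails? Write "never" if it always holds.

2

Check try1 → ○try1 at each position in order: 0 ✓, 1 ✓.
At position 2 the labels are {try1, wait1} and the next position 3 has {}, so try1 → ○try1 is false there. This is the first violation.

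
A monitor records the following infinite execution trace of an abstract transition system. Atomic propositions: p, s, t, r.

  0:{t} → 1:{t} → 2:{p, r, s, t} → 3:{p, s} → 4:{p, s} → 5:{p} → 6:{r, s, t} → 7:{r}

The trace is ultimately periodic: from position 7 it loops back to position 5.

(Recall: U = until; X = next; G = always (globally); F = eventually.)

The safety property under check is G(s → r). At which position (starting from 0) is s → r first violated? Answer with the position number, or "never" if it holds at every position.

3

Check s → r at each position in order: 0 ✓, 1 ✓, 2 ✓.
At position 3 the labels are {p, s}, so s → r is false there. This is the first violation.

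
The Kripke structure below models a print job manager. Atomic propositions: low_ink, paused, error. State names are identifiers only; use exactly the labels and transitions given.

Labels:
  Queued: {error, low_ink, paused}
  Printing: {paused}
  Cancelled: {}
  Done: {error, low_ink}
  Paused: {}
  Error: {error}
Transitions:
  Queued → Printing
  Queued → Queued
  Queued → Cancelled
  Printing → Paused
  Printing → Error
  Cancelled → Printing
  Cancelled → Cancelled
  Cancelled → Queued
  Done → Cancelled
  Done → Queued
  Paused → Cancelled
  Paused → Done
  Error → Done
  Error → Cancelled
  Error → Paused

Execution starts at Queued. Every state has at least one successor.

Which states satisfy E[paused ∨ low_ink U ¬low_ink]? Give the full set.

States satisfying paused ∨ low_ink: {Queued, Printing, Done}.
States satisfying ¬low_ink: {Printing, Cancelled, Paused, Error}.
States satisfying E[paused ∨ low_ink U ¬low_ink]: {Queued, Printing, Cancelled, Done, Paused, Error}.

{Queued, Printing, Cancelled, Done, Paused, Error}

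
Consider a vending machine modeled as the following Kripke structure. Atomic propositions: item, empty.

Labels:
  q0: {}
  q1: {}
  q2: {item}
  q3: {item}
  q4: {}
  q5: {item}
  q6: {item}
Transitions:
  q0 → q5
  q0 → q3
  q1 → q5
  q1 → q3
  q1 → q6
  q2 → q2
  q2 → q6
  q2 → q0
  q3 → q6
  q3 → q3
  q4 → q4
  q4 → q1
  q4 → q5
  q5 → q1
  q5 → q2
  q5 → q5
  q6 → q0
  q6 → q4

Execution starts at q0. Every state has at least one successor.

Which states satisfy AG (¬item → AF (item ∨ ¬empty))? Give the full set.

States satisfying ¬item → AF (item ∨ ¬empty): {q0, q1, q2, q3, q4, q5, q6}.
States satisfying AG (¬item → AF (item ∨ ¬empty)): {q0, q1, q2, q3, q4, q5, q6}.

{q0, q1, q2, q3, q4, q5, q6}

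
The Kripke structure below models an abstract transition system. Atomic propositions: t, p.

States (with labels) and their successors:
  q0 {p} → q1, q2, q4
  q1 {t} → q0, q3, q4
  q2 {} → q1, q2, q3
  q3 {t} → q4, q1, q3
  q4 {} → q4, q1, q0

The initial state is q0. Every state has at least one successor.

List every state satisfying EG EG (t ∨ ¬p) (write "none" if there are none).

States satisfying EG (t ∨ ¬p): {q1, q2, q3, q4}.
States satisfying EG EG (t ∨ ¬p): {q1, q2, q3, q4}.

{q1, q2, q3, q4}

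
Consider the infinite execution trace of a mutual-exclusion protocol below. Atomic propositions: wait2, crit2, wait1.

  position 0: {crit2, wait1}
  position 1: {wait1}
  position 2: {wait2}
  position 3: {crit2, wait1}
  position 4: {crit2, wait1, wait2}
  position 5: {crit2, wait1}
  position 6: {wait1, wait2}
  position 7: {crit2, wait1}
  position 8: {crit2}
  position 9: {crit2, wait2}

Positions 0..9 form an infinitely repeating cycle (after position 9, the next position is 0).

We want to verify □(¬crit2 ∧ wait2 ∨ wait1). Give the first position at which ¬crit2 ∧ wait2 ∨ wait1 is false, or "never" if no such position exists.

8

Check ¬crit2 ∧ wait2 ∨ wait1 at each position in order: 0 ✓, 1 ✓, 2 ✓, 3 ✓, 4 ✓, 5 ✓, 6 ✓, 7 ✓.
At position 8 the labels are {crit2}, so ¬crit2 ∧ wait2 ∨ wait1 is false there. This is the first violation.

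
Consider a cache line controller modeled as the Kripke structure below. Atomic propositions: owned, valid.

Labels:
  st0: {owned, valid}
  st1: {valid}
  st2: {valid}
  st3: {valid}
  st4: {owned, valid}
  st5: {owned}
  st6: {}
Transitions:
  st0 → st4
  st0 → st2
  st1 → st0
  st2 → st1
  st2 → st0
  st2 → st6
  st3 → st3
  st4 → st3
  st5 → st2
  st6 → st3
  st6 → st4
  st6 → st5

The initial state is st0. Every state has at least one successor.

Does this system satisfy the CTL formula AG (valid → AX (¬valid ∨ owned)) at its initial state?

States satisfying valid → AX (¬valid ∨ owned): {st1, st5, st6}.
States satisfying AG (valid → AX (¬valid ∨ owned)): ∅.
st0 is reachable from st0 and violates valid → AX (¬valid ∨ owned), so AG fails at st0.
st0 ∉ Sat(AG (valid → AX (¬valid ∨ owned))).

Violated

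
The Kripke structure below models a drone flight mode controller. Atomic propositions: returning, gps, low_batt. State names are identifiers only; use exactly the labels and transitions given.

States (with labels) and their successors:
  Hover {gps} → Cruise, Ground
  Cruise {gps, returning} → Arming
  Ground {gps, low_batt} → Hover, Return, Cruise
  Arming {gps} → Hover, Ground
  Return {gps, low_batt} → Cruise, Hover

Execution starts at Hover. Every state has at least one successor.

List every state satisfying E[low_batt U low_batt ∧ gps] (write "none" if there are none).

{Ground, Return}

States satisfying low_batt: {Ground, Return}.
States satisfying low_batt ∧ gps: {Ground, Return}.
States satisfying E[low_batt U low_batt ∧ gps]: {Ground, Return}.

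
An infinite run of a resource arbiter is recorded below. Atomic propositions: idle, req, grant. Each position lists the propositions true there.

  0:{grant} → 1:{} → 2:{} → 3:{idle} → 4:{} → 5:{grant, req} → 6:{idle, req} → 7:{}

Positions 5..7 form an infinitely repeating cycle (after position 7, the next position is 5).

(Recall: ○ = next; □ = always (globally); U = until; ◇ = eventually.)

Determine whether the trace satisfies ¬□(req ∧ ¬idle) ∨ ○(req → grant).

The position after 0 is 1; req → grant is true there.
At position 0: ¬□(req ∧ ¬idle) is true; ○(req → grant) is true; so ¬□(req ∧ ¬idle) ∨ ○(req → grant) is true.

Holds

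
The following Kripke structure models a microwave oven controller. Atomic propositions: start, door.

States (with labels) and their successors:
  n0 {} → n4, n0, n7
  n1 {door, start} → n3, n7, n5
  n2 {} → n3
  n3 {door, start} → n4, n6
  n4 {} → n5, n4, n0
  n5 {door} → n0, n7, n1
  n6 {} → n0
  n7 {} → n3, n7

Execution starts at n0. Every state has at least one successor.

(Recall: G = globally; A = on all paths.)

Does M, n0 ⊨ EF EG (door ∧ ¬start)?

States satisfying EG (door ∧ ¬start): ∅.
States satisfying EF EG (door ∧ ¬start): ∅.
No suitable path/successor from n0 witnesses the formula.
n0 ∉ Sat(EF EG (door ∧ ¬start)).

Does not hold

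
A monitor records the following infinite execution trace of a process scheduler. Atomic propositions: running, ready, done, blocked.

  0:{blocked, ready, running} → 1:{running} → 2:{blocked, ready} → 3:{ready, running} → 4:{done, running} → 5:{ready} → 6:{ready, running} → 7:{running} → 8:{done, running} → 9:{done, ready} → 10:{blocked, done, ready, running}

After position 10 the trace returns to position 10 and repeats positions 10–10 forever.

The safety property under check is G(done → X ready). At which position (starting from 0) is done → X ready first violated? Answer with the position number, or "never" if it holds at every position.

never

done → X ready holds at every position 0..10, and those are all the positions the trace ever visits, so the invariant G(done → X ready) is never violated.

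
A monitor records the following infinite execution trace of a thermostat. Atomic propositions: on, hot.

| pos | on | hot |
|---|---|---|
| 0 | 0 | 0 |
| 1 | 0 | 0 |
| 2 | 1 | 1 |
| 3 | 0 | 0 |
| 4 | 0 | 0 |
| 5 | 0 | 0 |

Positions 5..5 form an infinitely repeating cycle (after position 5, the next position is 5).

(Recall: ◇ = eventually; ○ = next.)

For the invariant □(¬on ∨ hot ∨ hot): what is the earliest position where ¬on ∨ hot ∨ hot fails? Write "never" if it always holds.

never

¬on ∨ hot ∨ hot holds at every position 0..5, and those are all the positions the trace ever visits, so the invariant □(¬on ∨ hot ∨ hot) is never violated.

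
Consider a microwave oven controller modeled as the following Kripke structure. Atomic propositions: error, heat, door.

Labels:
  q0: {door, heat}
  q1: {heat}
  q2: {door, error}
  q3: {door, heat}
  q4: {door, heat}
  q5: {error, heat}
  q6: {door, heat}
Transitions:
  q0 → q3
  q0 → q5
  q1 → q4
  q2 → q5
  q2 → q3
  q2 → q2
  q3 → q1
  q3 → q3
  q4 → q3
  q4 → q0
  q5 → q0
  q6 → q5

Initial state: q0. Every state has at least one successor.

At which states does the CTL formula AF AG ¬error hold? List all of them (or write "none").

States satisfying AG ¬error: ∅.
States satisfying AF AG ¬error: ∅.

none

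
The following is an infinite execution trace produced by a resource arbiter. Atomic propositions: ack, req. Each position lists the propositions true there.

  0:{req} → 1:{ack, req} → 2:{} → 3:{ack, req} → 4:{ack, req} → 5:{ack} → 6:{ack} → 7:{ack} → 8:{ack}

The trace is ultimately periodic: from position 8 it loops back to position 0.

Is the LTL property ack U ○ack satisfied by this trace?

Walking from position 0: ○ack first holds at position 0, and ack holds at every earlier position along the way, so ack U ○ack holds.

Holds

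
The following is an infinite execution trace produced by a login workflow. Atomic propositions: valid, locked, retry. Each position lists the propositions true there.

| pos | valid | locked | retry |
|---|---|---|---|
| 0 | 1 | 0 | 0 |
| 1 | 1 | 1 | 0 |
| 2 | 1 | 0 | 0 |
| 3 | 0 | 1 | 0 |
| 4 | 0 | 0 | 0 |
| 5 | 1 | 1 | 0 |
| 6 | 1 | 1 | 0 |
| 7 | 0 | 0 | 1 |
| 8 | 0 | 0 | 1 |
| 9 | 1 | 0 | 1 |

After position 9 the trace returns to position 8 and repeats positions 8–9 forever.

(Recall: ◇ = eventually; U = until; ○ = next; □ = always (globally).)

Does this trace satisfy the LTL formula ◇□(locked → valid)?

□(locked → valid) holds at position 4, which is reachable from 0, so ◇□(locked → valid) holds.

Yes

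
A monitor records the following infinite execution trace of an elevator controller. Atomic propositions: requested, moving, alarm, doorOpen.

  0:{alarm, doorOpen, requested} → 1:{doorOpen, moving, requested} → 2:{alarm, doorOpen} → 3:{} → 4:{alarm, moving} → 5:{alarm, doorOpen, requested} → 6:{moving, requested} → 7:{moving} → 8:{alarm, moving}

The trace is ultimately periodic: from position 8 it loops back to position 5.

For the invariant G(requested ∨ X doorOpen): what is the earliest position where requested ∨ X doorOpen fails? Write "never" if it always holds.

Check requested ∨ X doorOpen at each position in order: 0 ✓, 1 ✓.
At position 2 the labels are {alarm, doorOpen} and the next position 3 has {}, so requested ∨ X doorOpen is false there. This is the first violation.

2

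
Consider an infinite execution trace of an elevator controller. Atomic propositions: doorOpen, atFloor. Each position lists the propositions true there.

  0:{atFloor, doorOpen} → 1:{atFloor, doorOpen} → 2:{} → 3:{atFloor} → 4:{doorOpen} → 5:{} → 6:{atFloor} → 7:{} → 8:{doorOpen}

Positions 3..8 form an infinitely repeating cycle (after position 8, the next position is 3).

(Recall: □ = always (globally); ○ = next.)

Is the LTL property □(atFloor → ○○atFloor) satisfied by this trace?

atFloor → ○○atFloor must hold at every position from 0 onward. It fails at position 0, so □(atFloor → ○○atFloor) is false.
Positions where atFloor holds: 0, 1, 3, 6.
Check ○○atFloor at each: 0→fails, 1→ok, 3→fails, 6→fails.

Does not hold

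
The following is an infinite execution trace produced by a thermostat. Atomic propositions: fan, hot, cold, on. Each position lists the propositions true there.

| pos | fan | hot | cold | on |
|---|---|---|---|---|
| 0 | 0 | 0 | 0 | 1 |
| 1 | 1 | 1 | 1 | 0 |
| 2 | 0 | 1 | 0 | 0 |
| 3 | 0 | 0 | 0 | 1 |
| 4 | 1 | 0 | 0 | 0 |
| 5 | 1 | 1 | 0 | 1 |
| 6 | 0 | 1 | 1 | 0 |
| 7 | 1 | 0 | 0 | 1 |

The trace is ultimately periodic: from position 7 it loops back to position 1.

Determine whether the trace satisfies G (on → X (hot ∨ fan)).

Yes

on → X (hot ∨ fan) holds at every position 0..7, and those are all positions ever visited, so G (on → X (hot ∨ fan)) holds.
Positions where on holds: 0, 3, 5, 7.
Check X (hot ∨ fan) at each: 0→ok, 3→ok, 5→ok, 7→ok.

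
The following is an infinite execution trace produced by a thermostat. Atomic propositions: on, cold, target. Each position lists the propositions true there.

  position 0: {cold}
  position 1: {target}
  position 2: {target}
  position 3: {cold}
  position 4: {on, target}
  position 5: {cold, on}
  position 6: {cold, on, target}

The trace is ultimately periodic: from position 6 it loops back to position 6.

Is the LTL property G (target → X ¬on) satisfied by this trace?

target → X ¬on must hold at every position from 0 onward. It fails at position 4, so G (target → X ¬on) is false.
Positions where target holds: 1, 2, 4, 6.
Check X ¬on at each: 1→ok, 2→ok, 4→fails, 6→fails.

Violated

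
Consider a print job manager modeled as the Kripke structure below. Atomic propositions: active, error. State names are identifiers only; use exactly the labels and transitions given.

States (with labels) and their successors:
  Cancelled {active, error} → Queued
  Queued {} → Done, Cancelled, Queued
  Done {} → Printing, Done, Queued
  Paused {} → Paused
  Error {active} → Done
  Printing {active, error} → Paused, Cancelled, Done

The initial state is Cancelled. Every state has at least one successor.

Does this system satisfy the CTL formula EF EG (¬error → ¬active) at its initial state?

States satisfying EG (¬error → ¬active): {Cancelled, Queued, Done, Paused, Printing}.
States satisfying EF EG (¬error → ¬active): {Cancelled, Queued, Done, Paused, Error, Printing}.
Some path from Cancelled reaches a state where EG (¬error → ¬active) holds.
Cancelled ∈ Sat(EF EG (¬error → ¬active)).

Yes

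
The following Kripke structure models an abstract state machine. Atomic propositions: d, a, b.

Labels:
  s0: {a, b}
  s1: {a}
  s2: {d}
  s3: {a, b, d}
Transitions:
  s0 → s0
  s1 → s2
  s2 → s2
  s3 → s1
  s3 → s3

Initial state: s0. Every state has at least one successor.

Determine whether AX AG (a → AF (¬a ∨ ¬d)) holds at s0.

Satisfied

States satisfying AG (a → AF (¬a ∨ ¬d)): {s0, s1, s2}.
States satisfying AX AG (a → AF (¬a ∨ ¬d)): {s0, s1, s2}.
s0 ∈ Sat(AX AG (a → AF (¬a ∨ ¬d))).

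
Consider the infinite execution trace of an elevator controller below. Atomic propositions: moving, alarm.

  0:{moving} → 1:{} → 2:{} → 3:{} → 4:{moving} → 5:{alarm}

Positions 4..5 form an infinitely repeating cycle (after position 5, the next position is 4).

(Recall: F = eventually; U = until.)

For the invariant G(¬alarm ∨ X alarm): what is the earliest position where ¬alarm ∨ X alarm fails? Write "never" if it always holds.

Check ¬alarm ∨ X alarm at each position in order: 0 ✓, 1 ✓, 2 ✓, 3 ✓, 4 ✓.
At position 5 the labels are {alarm} and the next position 4 has {moving}, so ¬alarm ∨ X alarm is false there. This is the first violation.

5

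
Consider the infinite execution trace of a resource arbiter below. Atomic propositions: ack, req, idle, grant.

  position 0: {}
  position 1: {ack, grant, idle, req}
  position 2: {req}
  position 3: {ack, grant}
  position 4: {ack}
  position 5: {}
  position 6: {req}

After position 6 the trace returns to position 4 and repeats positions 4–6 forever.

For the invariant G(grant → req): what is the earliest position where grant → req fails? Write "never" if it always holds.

3

Check grant → req at each position in order: 0 ✓, 1 ✓, 2 ✓.
At position 3 the labels are {ack, grant}, so grant → req is false there. This is the first violation.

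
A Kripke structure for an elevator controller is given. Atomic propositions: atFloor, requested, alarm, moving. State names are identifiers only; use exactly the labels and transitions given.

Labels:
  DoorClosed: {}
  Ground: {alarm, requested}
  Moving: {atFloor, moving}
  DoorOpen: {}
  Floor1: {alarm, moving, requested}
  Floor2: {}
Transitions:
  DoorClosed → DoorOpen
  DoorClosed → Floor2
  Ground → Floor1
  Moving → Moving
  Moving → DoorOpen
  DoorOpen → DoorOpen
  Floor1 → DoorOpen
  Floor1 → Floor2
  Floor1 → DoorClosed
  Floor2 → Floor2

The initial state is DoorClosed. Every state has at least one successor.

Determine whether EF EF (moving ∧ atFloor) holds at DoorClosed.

States satisfying EF (moving ∧ atFloor): {Moving}.
States satisfying EF EF (moving ∧ atFloor): {Moving}.
No suitable path/successor from DoorClosed witnesses the formula.
DoorClosed ∉ Sat(EF EF (moving ∧ atFloor)).

Does not hold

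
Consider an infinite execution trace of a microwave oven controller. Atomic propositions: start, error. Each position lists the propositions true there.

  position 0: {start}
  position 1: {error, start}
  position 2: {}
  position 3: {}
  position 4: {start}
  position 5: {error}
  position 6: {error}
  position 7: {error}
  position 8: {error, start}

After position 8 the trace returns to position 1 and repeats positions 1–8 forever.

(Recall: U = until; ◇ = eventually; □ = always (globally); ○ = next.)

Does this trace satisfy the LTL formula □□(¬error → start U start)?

□(¬error → start U start) must hold at every position from 0 onward. It fails at position 0, so □□(¬error → start U start) is false.

Does not hold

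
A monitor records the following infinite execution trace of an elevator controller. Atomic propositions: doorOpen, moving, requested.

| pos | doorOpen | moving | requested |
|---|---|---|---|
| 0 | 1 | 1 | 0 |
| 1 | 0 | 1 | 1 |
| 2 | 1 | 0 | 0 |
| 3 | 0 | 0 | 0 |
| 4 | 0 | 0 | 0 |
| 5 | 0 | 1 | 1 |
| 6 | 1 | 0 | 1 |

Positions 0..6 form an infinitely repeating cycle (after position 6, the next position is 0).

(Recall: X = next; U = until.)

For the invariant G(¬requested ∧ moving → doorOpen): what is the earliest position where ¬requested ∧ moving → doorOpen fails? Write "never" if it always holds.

¬requested ∧ moving → doorOpen holds at every position 0..6, and those are all the positions the trace ever visits, so the invariant G(¬requested ∧ moving → doorOpen) is never violated.

never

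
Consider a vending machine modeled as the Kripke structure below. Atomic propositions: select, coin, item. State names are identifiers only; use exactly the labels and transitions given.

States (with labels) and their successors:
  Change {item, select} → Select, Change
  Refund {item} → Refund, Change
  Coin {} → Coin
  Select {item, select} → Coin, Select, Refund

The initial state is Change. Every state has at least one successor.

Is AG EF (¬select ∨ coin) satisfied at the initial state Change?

Satisfied

States satisfying EF (¬select ∨ coin): {Change, Refund, Coin, Select}.
States satisfying AG EF (¬select ∨ coin): {Change, Refund, Coin, Select}.
Every state reachable from Change satisfies EF (¬select ∨ coin).
Change ∈ Sat(AG EF (¬select ∨ coin)).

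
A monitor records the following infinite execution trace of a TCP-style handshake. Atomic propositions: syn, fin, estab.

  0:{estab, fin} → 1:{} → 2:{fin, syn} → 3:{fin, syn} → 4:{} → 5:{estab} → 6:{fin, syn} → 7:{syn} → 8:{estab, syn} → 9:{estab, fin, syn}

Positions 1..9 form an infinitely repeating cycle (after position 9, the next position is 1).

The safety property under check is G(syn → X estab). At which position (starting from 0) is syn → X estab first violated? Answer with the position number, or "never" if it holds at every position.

Check syn → X estab at each position in order: 0 ✓, 1 ✓.
At position 2 the labels are {fin, syn} and the next position 3 has {fin, syn}, so syn → X estab is false there. This is the first violation.

2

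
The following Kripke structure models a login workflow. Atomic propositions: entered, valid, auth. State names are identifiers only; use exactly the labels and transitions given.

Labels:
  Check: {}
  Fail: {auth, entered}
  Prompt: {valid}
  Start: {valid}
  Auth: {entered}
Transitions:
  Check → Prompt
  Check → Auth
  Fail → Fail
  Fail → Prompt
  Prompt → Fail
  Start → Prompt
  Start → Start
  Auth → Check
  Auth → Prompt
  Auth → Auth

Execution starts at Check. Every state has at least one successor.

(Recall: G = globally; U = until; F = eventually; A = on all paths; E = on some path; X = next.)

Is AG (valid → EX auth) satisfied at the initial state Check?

Yes

States satisfying valid → EX auth: {Check, Fail, Prompt, Auth}.
States satisfying AG (valid → EX auth): {Check, Fail, Prompt, Auth}.
Every state reachable from Check satisfies valid → EX auth.
Check ∈ Sat(AG (valid → EX auth)).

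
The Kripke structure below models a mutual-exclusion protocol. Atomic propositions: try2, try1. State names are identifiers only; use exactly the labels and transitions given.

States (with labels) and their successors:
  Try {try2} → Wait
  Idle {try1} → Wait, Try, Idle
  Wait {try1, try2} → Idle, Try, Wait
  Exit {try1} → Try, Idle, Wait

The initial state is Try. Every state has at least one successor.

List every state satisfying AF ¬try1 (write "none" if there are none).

{Try}

States satisfying ¬try1: {Try}.
States satisfying AF ¬try1: {Try}.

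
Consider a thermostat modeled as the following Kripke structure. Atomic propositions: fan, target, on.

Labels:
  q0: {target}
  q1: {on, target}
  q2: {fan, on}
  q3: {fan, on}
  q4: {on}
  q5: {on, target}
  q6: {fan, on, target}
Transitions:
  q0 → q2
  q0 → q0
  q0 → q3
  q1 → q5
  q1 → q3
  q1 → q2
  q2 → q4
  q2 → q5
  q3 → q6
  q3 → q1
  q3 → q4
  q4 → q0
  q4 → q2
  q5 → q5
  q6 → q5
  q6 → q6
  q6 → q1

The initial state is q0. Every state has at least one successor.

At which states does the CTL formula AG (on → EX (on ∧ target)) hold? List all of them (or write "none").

States satisfying on → EX (on ∧ target): {q0, q1, q2, q3, q5, q6}.
States satisfying AG (on → EX (on ∧ target)): {q5}.

{q5}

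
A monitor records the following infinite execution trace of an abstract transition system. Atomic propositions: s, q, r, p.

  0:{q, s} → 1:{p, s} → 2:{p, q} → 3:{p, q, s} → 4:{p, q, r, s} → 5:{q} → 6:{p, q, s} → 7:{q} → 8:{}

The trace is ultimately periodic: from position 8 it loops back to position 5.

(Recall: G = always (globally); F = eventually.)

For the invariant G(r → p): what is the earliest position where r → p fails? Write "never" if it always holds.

never

r → p holds at every position 0..8, and those are all the positions the trace ever visits, so the invariant G(r → p) is never violated.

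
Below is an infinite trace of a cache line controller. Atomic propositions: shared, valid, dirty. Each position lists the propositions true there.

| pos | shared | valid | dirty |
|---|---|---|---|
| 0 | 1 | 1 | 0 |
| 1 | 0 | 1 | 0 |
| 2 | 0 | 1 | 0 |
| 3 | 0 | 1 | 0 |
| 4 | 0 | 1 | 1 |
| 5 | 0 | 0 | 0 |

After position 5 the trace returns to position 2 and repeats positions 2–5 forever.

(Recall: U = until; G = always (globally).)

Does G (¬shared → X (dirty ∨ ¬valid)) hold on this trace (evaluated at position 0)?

¬shared → X (dirty ∨ ¬valid) must hold at every position from 0 onward. It fails at position 1, so G (¬shared → X (dirty ∨ ¬valid)) is false.
Positions where ¬shared holds: 1, 2, 3, 4, 5.
Check X (dirty ∨ ¬valid) at each: 1→fails, 2→fails, 3→ok, 4→ok, 5→fails.

No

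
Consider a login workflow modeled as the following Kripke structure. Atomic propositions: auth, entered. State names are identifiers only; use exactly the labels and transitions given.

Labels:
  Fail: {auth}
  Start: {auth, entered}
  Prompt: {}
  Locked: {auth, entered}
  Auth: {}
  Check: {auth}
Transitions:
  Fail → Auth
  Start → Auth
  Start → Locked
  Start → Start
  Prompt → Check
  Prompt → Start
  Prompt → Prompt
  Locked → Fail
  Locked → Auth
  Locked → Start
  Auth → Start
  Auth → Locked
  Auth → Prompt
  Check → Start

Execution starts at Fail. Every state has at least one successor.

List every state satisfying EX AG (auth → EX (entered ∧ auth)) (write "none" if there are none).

none

States satisfying AG (auth → EX (entered ∧ auth)): ∅.
States satisfying EX AG (auth → EX (entered ∧ auth)): ∅.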